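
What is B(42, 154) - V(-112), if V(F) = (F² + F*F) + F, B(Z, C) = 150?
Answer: -24826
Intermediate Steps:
V(F) = F + 2*F² (V(F) = (F² + F²) + F = 2*F² + F = F + 2*F²)
B(42, 154) - V(-112) = 150 - (-112)*(1 + 2*(-112)) = 150 - (-112)*(1 - 224) = 150 - (-112)*(-223) = 150 - 1*24976 = 150 - 24976 = -24826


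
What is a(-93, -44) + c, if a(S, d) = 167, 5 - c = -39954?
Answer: 40126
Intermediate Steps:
c = 39959 (c = 5 - 1*(-39954) = 5 + 39954 = 39959)
a(-93, -44) + c = 167 + 39959 = 40126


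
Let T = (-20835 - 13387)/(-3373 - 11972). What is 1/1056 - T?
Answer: -1094639/491040 ≈ -2.2292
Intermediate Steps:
T = 34222/15345 (T = -34222/(-15345) = -34222*(-1/15345) = 34222/15345 ≈ 2.2302)
1/1056 - T = 1/1056 - 1*34222/15345 = 1/1056 - 34222/15345 = -1094639/491040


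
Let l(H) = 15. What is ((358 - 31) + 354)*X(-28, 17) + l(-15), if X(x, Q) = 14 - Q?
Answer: -2028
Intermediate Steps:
((358 - 31) + 354)*X(-28, 17) + l(-15) = ((358 - 31) + 354)*(14 - 1*17) + 15 = (327 + 354)*(14 - 17) + 15 = 681*(-3) + 15 = -2043 + 15 = -2028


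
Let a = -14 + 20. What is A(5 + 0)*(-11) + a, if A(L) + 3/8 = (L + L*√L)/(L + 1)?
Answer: 23/24 - 55*√5/6 ≈ -19.539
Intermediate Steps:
a = 6
A(L) = -3/8 + (L + L^(3/2))/(1 + L) (A(L) = -3/8 + (L + L*√L)/(L + 1) = -3/8 + (L + L^(3/2))/(1 + L))
A(5 + 0)*(-11) + a = ((-3 + 5*(5 + 0) + 8*(5 + 0)^(3/2))/(8*(1 + (5 + 0))))*(-11) + 6 = ((-3 + 5*5 + 8*5^(3/2))/(8*(1 + 5)))*(-11) + 6 = ((⅛)*(-3 + 25 + 8*(5*√5))/6)*(-11) + 6 = ((⅛)*(⅙)*(-3 + 25 + 40*√5))*(-11) + 6 = ((⅛)*(⅙)*(22 + 40*√5))*(-11) + 6 = (11/24 + 5*√5/6)*(-11) + 6 = (-121/24 - 55*√5/6) + 6 = 23/24 - 55*√5/6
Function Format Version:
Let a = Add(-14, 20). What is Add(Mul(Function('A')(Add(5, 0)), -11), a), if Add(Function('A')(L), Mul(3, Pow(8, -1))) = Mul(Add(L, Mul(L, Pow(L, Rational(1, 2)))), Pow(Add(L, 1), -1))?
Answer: Add(Rational(23, 24), Mul(Rational(-55, 6), Pow(5, Rational(1, 2)))) ≈ -19.539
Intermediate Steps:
a = 6
Function('A')(L) = Add(Rational(-3, 8), Mul(Pow(Add(1, L), -1), Add(L, Pow(L, Rational(3, 2))))) (Function('A')(L) = Add(Rational(-3, 8), Mul(Add(L, Mul(L, Pow(L, Rational(1, 2)))), Pow(Add(L, 1), -1))) = Add(Rational(-3, 8), Mul(Add(L, Pow(L, Rational(3, 2))), Pow(Add(1, L), -1))) = Add(Rational(-3, 8), Mul(Pow(Add(1, L), -1), Add(L, Pow(L, Rational(3, 2))))))
Add(Mul(Function('A')(Add(5, 0)), -11), a) = Add(Mul(Mul(Rational(1, 8), Pow(Add(1, Add(5, 0)), -1), Add(-3, Mul(5, Add(5, 0)), Mul(8, Pow(Add(5, 0), Rational(3, 2))))), -11), 6) = Add(Mul(Mul(Rational(1, 8), Pow(Add(1, 5), -1), Add(-3, Mul(5, 5), Mul(8, Pow(5, Rational(3, 2))))), -11), 6) = Add(Mul(Mul(Rational(1, 8), Pow(6, -1), Add(-3, 25, Mul(8, Mul(5, Pow(5, Rational(1, 2)))))), -11), 6) = Add(Mul(Mul(Rational(1, 8), Rational(1, 6), Add(-3, 25, Mul(40, Pow(5, Rational(1, 2))))), -11), 6) = Add(Mul(Mul(Rational(1, 8), Rational(1, 6), Add(22, Mul(40, Pow(5, Rational(1, 2))))), -11), 6) = Add(Mul(Add(Rational(11, 24), Mul(Rational(5, 6), Pow(5, Rational(1, 2)))), -11), 6) = Add(Add(Rational(-121, 24), Mul(Rational(-55, 6), Pow(5, Rational(1, 2)))), 6) = Add(Rational(23, 24), Mul(Rational(-55, 6), Pow(5, Rational(1, 2))))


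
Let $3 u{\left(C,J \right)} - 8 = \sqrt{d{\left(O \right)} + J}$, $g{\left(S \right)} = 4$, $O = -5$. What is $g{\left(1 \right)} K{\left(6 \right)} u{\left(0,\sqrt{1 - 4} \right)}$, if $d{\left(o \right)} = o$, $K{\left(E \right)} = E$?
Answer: $64 + 8 \sqrt{-5 + i \sqrt{3}} \approx 67.054 + 18.147 i$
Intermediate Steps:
$u{\left(C,J \right)} = \frac{8}{3} + \frac{\sqrt{-5 + J}}{3}$
$g{\left(1 \right)} K{\left(6 \right)} u{\left(0,\sqrt{1 - 4} \right)} = 4 \cdot 6 \left(\frac{8}{3} + \frac{\sqrt{-5 + \sqrt{1 - 4}}}{3}\right) = 24 \left(\frac{8}{3} + \frac{\sqrt{-5 + \sqrt{-3}}}{3}\right) = 24 \left(\frac{8}{3} + \frac{\sqrt{-5 + i \sqrt{3}}}{3}\right) = 64 + 8 \sqrt{-5 + i \sqrt{3}}$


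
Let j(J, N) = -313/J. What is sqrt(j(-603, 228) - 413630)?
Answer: I*sqrt(16711044659)/201 ≈ 643.14*I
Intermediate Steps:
sqrt(j(-603, 228) - 413630) = sqrt(-313/(-603) - 413630) = sqrt(-313*(-1/603) - 413630) = sqrt(313/603 - 413630) = sqrt(-249418577/603) = I*sqrt(16711044659)/201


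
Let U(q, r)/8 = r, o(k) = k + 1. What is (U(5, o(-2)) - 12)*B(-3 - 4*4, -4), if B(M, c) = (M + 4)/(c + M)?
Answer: -300/23 ≈ -13.043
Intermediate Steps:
o(k) = 1 + k
U(q, r) = 8*r
B(M, c) = (4 + M)/(M + c)
(U(5, o(-2)) - 12)*B(-3 - 4*4, -4) = (8*(1 - 2) - 12)*((4 + (-3 - 4*4))/((-3 - 4*4) - 4)) = (8*(-1) - 12)*((4 + (-3 - 16))/((-3 - 16) - 4)) = (-8 - 12)*((4 - 19)/(-19 - 4)) = -20*(-15)/(-23) = -(-20)*(-15)/23 = -20*15/23 = -300/23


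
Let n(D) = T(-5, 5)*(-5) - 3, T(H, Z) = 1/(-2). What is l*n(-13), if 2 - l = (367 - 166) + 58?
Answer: 257/2 ≈ 128.50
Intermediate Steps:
T(H, Z) = -1/2
l = -257 (l = 2 - ((367 - 166) + 58) = 2 - (201 + 58) = 2 - 1*259 = 2 - 259 = -257)
n(D) = -1/2 (n(D) = -1/2*(-5) - 3 = 5/2 - 3 = -1/2)
l*n(-13) = -257*(-1/2) = 257/2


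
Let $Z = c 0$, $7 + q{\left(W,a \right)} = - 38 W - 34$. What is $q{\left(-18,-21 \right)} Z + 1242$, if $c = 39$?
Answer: $1242$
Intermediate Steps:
$q{\left(W,a \right)} = -41 - 38 W$ ($q{\left(W,a \right)} = -7 - \left(34 + 38 W\right) = -41 - 38 W$)
$Z = 0$ ($Z = 39 \cdot 0 = 0$)
$q{\left(-18,-21 \right)} Z + 1242 = \left(-41 - -684\right) 0 + 1242 = \left(-41 + 684\right) 0 + 1242 = 643 \cdot 0 + 1242 = 0 + 1242 = 1242$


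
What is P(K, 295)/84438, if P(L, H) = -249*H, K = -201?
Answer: -24485/28146 ≈ -0.86993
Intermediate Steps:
P(K, 295)/84438 = -249*295/84438 = -73455*1/84438 = -24485/28146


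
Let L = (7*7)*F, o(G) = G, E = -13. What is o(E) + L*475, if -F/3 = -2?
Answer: 139637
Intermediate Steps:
F = 6 (F = -3*(-2) = 6)
L = 294 (L = (7*7)*6 = 49*6 = 294)
o(E) + L*475 = -13 + 294*475 = -13 + 139650 = 139637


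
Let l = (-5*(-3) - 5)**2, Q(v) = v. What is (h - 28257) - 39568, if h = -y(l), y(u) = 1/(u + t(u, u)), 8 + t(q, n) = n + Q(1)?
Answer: -13090226/193 ≈ -67825.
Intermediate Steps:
l = 100 (l = (15 - 5)**2 = 10**2 = 100)
t(q, n) = -7 + n (t(q, n) = -8 + (n + 1) = -8 + (1 + n) = -7 + n)
y(u) = 1/(-7 + 2*u) (y(u) = 1/(u + (-7 + u)) = 1/(-7 + 2*u))
h = -1/193 (h = -1/(-7 + 2*100) = -1/(-7 + 200) = -1/193 ≈ -0.0051813)
(h - 28257) - 39568 = (-1/193 - 28257) - 39568 = -5453602/193 - 39568 = -13090226/193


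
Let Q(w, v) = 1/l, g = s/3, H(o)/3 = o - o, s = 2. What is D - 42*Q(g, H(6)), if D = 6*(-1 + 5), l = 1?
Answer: -18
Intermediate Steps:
H(o) = 0 (H(o) = 3*(o - o) = 3*0 = 0)
g = 2/3 ≈ 0.66667
Q(w, v) = 1 (Q(w, v) = 1/1 = 1)
D = 24 (D = 6*4 = 24)
D - 42*Q(g, H(6)) = 24 - 42*1 = 24 - 42 = -18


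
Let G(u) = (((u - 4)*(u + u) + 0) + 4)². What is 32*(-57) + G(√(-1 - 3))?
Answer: -2064 + 128*I ≈ -2064.0 + 128.0*I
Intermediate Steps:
G(u) = (4 + 2*u*(-4 + u))² (G(u) = (((-4 + u)*(2*u) + 0) + 4)² = ((2*u*(-4 + u) + 0) + 4)² = (2*u*(-4 + u) + 4)² = (4 + 2*u*(-4 + u))²)
32*(-57) + G(√(-1 - 3)) = 32*(-57) + 4*(2 + (√(-1 - 3))² - 4*√(-1 - 3))² = -1824 + 4*(2 + (√(-4))² - 8*I)² = -1824 + 4*(2 + (2*I)² - 8*I)² = -1824 + 4*(2 - 4 - 8*I)² = -1824 + 4*(-2 - 8*I)²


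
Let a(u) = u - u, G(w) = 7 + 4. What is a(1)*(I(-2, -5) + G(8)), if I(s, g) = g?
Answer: 0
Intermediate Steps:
G(w) = 11
a(u) = 0
a(1)*(I(-2, -5) + G(8)) = 0*(-5 + 11) = 0*6 = 0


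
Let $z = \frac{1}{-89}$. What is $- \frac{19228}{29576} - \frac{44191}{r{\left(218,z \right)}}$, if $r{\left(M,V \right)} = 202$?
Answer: $- \frac{81929817}{373397} \approx -219.42$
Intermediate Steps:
$z = - \frac{1}{89} \approx -0.011236$
$- \frac{19228}{29576} - \frac{44191}{r{\left(218,z \right)}} = - \frac{19228}{29576} - \frac{44191}{202} = \left(-19228\right) \frac{1}{29576} - \frac{44191}{202} = - \frac{4807}{7394} - \frac{44191}{202} = - \frac{81929817}{373397}$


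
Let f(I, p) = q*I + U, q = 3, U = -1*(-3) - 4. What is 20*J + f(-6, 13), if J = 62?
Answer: 1221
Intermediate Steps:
U = -1 (U = 3 - 4 = -1)
f(I, p) = -1 + 3*I (f(I, p) = 3*I - 1 = -1 + 3*I)
20*J + f(-6, 13) = 20*62 + (-1 + 3*(-6)) = 1240 + (-1 - 18) = 1240 - 19 = 1221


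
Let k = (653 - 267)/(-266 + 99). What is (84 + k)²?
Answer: 186104164/27889 ≈ 6673.0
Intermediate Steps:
k = -386/167 (k = 386/(-167) = 386*(-1/167) = -386/167 ≈ -2.3114)
(84 + k)² = (84 - 386/167)² = (13642/167)² = 186104164/27889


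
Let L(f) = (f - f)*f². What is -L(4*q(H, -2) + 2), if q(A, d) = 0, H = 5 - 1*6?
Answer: 0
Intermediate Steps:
H = -1 (H = 5 - 6 = -1)
L(f) = 0 (L(f) = 0*f² = 0)
-L(4*q(H, -2) + 2) = -1*0 = 0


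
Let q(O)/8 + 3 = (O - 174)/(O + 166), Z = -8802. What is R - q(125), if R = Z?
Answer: -2554006/291 ≈ -8776.7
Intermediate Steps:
R = -8802
q(O) = -24 + 8*(-174 + O)/(166 + O) (q(O) = -24 + 8*((O - 174)/(O + 166)) = -24 + 8*((-174 + O)/(166 + O)) = -24 + 8*(-174 + O)/(166 + O))
R - q(125) = -8802 - 16*(-336 - 1*125)/(166 + 125) = -8802 - 16*(-336 - 125)/291 = -8802 - 16*(-461)/291 = -8802 - 1*(-7376/291) = -8802 + 7376/291 = -2554006/291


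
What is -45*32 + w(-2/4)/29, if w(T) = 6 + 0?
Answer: -41754/29 ≈ -1439.8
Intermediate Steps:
w(T) = 6
-45*32 + w(-2/4)/29 = -45*32 + 6/29 = -1440 + 6*(1/29) = -1440 + 6/29 = -41754/29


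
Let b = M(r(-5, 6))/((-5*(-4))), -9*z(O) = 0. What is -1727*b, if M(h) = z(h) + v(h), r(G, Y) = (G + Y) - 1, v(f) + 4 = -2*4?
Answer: 5181/5 ≈ 1036.2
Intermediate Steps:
v(f) = -12 (v(f) = -4 - 2*4 = -4 - 8 = -12)
z(O) = 0 (z(O) = -⅑*0 = 0)
r(G, Y) = -1 + G + Y
M(h) = -12 (M(h) = 0 - 12 = -12)
b = -⅗ (b = -12/((-5*(-4))) = -12/20 = -12*1/20 = -⅗ ≈ -0.60000)
-1727*b = -1727*(-⅗) = 5181/5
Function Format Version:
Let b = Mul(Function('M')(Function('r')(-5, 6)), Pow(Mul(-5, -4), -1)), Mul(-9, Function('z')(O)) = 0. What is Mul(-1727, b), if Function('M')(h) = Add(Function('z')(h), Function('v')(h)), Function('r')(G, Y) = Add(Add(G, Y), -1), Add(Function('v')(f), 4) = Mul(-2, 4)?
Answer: Rational(5181, 5) ≈ 1036.2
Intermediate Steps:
Function('v')(f) = -12 (Function('v')(f) = Add(-4, Mul(-2, 4)) = Add(-4, -8) = -12)
Function('z')(O) = 0 (Function('z')(O) = Mul(Rational(-1, 9), 0) = 0)
Function('r')(G, Y) = Add(-1, G, Y)
Function('M')(h) = -12 (Function('M')(h) = Add(0, -12) = -12)
b = Rational(-3, 5) (b = Mul(-12, Pow(Mul(-5, -4), -1)) = Mul(-12, Pow(20, -1)) = Mul(-12, Rational(1, 20)) = Rational(-3, 5) ≈ -0.60000)
Mul(-1727, b) = Mul(-1727, Rational(-3, 5)) = Rational(5181, 5)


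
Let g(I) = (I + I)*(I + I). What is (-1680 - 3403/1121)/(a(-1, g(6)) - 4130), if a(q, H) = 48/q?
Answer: 1886683/4683538 ≈ 0.40283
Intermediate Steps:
g(I) = 4*I**2 (g(I) = (2*I)*(2*I) = 4*I**2)
(-1680 - 3403/1121)/(a(-1, g(6)) - 4130) = (-1680 - 3403/1121)/(48/(-1) - 4130) = (-1680 - 3403*1/1121)/(48*(-1) - 4130) = (-1680 - 3403/1121)/(-48 - 4130) = -1886683/1121/(-4178) = -1886683/1121*(-1/4178) = 1886683/4683538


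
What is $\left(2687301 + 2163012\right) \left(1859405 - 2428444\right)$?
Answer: $-2760017259207$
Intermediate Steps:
$\left(2687301 + 2163012\right) \left(1859405 - 2428444\right) = 4850313 \left(-569039\right) = -2760017259207$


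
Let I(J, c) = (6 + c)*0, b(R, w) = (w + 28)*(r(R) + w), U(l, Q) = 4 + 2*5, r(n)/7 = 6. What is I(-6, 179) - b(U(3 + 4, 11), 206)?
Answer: -58032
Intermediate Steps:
r(n) = 42 (r(n) = 7*6 = 42)
U(l, Q) = 14 (U(l, Q) = 4 + 10 = 14)
b(R, w) = (28 + w)*(42 + w) (b(R, w) = (w + 28)*(42 + w) = (28 + w)*(42 + w))
I(J, c) = 0
I(-6, 179) - b(U(3 + 4, 11), 206) = 0 - (1176 + 206² + 70*206) = 0 - (1176 + 42436 + 14420) = 0 - 1*58032 = 0 - 58032 = -58032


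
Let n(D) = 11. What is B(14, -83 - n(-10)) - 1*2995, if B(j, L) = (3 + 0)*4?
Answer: -2983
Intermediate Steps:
B(j, L) = 12 (B(j, L) = 3*4 = 12)
B(14, -83 - n(-10)) - 1*2995 = 12 - 1*2995 = 12 - 2995 = -2983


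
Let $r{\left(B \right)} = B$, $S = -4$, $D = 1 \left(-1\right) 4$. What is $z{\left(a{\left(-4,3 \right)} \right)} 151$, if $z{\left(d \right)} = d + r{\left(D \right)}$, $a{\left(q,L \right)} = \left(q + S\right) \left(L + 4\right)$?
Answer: $-9060$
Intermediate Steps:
$D = -4$ ($D = \left(-1\right) 4 = -4$)
$a{\left(q,L \right)} = \left(-4 + q\right) \left(4 + L\right)$ ($a{\left(q,L \right)} = \left(q - 4\right) \left(L + 4\right) = \left(-4 + q\right) \left(4 + L\right)$)
$z{\left(d \right)} = -4 + d$ ($z{\left(d \right)} = d - 4 = -4 + d$)
$z{\left(a{\left(-4,3 \right)} \right)} 151 = \left(-4 + \left(-16 - 12 + 4 \left(-4\right) + 3 \left(-4\right)\right)\right) 151 = \left(-4 - 56\right) 151 = \left(-60\right) 151 = -9060$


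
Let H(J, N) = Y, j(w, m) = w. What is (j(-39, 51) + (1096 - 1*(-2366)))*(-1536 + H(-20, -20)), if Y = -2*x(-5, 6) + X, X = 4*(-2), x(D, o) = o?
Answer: -5326188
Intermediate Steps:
X = -8
Y = -20 (Y = -2*6 - 8 = -12 - 8 = -20)
H(J, N) = -20
(j(-39, 51) + (1096 - 1*(-2366)))*(-1536 + H(-20, -20)) = (-39 + (1096 - 1*(-2366)))*(-1536 - 20) = (-39 + (1096 + 2366))*(-1556) = (-39 + 3462)*(-1556) = 3423*(-1556) = -5326188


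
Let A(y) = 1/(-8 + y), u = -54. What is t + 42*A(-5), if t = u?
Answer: -744/13 ≈ -57.231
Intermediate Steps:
t = -54
t + 42*A(-5) = -54 + 42/(-8 - 5) = -54 + 42/(-13) = -54 + 42*(-1/13) = -54 - 42/13 = -744/13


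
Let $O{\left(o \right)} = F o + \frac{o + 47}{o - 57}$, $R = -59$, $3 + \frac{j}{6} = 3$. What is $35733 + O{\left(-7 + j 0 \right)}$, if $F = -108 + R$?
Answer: $\frac{295211}{8} \approx 36901.0$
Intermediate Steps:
$j = 0$ ($j = -18 + 6 \cdot 3 = -18 + 18 = 0$)
$F = -167$ ($F = -108 - 59 = -167$)
$O{\left(o \right)} = - 167 o + \frac{47 + o}{-57 + o}$ ($O{\left(o \right)} = - 167 o + \frac{o + 47}{o - 57} = - 167 o + \frac{47 + o}{-57 + o}$)
$35733 + O{\left(-7 + j 0 \right)} = 35733 + \frac{47 - 167 \left(-7 + 0 \cdot 0\right)^{2} + 9520 \left(-7 + 0 \cdot 0\right)}{-57 + \left(-7 + 0 \cdot 0\right)} = 35733 + \frac{47 - 167 \left(-7 + 0\right)^{2} + 9520 \left(-7 + 0\right)}{-57 + \left(-7 + 0\right)} = 35733 + \frac{47 - 167 \left(-7\right)^{2} + 9520 \left(-7\right)}{-57 - 7} = 35733 + \frac{47 - 8183 - 66640}{-64} = 35733 - \frac{47 - 8183 - 66640}{64} = 35733 - - \frac{9347}{8} = 35733 + \frac{9347}{8} = \frac{295211}{8}$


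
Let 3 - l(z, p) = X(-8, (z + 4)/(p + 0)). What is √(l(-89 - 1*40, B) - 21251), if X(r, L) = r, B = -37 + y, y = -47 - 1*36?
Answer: 6*I*√590 ≈ 145.74*I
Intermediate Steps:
y = -83 (y = -47 - 36 = -83)
B = -120 (B = -37 - 83 = -120)
l(z, p) = 11 (l(z, p) = 3 - 1*(-8) = 3 + 8 = 11)
√(l(-89 - 1*40, B) - 21251) = √(11 - 21251) = √(-21240) = 6*I*√590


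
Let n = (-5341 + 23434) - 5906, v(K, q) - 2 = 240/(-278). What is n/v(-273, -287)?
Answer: 1693993/158 ≈ 10721.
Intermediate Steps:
v(K, q) = 158/139 (v(K, q) = 2 + 240/(-278) = 2 + 240*(-1/278) = 2 - 120/139 = 158/139)
n = 12187 (n = 18093 - 5906 = 12187)
n/v(-273, -287) = 12187/(158/139) = 12187*(139/158) = 1693993/158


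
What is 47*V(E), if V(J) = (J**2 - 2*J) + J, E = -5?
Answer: 1410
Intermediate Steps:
V(J) = J**2 - J
47*V(E) = 47*(-5*(-1 - 5)) = 47*(-5*(-6)) = 47*30 = 1410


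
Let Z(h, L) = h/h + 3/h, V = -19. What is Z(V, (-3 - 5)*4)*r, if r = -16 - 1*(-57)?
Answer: 656/19 ≈ 34.526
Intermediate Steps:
Z(h, L) = 1 + 3/h
r = 41 (r = -16 + 57 = 41)
Z(V, (-3 - 5)*4)*r = ((3 - 19)/(-19))*41 = -1/19*(-16)*41 = (16/19)*41 = 656/19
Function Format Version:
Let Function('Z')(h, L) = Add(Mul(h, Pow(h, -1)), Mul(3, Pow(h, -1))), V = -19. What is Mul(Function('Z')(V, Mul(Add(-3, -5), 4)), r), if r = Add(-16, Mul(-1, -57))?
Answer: Rational(656, 19) ≈ 34.526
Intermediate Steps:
Function('Z')(h, L) = Add(1, Mul(3, Pow(h, -1)))
r = 41 (r = Add(-16, 57) = 41)
Mul(Function('Z')(V, Mul(Add(-3, -5), 4)), r) = Mul(Mul(Pow(-19, -1), Add(3, -19)), 41) = Mul(Mul(Rational(-1, 19), -16), 41) = Mul(Rational(16, 19), 41) = Rational(656, 19)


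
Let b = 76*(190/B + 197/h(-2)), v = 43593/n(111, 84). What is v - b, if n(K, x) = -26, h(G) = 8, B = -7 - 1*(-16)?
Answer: -602854/117 ≈ -5152.6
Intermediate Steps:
B = 9 (B = -7 + 16 = 9)
v = -43593/26 (v = 43593/(-26) = 43593*(-1/26) = -43593/26 ≈ -1676.7)
b = 62567/18 (b = 76*(190/9 + 197/8) = 76*(3293/72) = 62567/18 ≈ 3475.9)
v - b = -43593/26 - 1*62567/18 = -43593/26 - 62567/18 = -602854/117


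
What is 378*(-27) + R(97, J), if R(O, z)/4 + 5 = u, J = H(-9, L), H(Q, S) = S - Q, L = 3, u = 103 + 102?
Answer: -9406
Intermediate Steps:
u = 205
J = 12 (J = 3 - 1*(-9) = 3 + 9 = 12)
R(O, z) = 800 (R(O, z) = -20 + 4*205 = -20 + 820 = 800)
378*(-27) + R(97, J) = 378*(-27) + 800 = -10206 + 800 = -9406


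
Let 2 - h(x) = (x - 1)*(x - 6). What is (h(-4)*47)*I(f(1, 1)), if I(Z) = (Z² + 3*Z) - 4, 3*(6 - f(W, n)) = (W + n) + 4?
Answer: -54144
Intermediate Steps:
h(x) = 2 - (-1 + x)*(-6 + x) (h(x) = 2 - (x - 1)*(x - 6) = 2 - (-1 + x)*(-6 + x))
f(W, n) = 14/3 - W/3 - n/3 (f(W, n) = 6 - ((W + n) + 4)/3 = 6 - (4 + W + n)/3 = 6 + (-4/3 - W/3 - n/3) = 14/3 - W/3 - n/3)
I(Z) = -4 + Z² + 3*Z
(h(-4)*47)*I(f(1, 1)) = ((-4 - 1*(-4)² + 7*(-4))*47)*(-4 + (14/3 - ⅓*1 - ⅓*1)² + 3*(14/3 - ⅓*1 - ⅓*1)) = ((-4 - 1*16 - 28)*47)*(-4 + (14/3 - ⅓ - ⅓)² + 3*(14/3 - ⅓ - ⅓)) = ((-4 - 16 - 28)*47)*(-4 + 4² + 3*4) = (-48*47)*(-4 + 16 + 12) = -2256*24 = -54144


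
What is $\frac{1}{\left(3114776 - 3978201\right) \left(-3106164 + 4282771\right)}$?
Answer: $- \frac{1}{1015911898975} \approx -9.8434 \cdot 10^{-13}$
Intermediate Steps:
$\frac{1}{\left(3114776 - 3978201\right) \left(-3106164 + 4282771\right)} = \frac{1}{\left(-863425\right) 1176607} = \frac{1}{-1015911898975} = - \frac{1}{1015911898975}$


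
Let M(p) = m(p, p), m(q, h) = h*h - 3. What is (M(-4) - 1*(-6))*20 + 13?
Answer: 393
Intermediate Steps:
m(q, h) = -3 + h**2 (m(q, h) = h**2 - 3 = -3 + h**2)
M(p) = -3 + p**2
(M(-4) - 1*(-6))*20 + 13 = ((-3 + (-4)**2) - 1*(-6))*20 + 13 = ((-3 + 16) + 6)*20 + 13 = (13 + 6)*20 + 13 = 19*20 + 13 = 380 + 13 = 393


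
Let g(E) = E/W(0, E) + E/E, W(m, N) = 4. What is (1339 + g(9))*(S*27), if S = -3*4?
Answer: -434889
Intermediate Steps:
g(E) = 1 + E/4 (g(E) = E/4 + E/E = E*(¼) + 1 = E/4 + 1 = 1 + E/4)
S = -12
(1339 + g(9))*(S*27) = (1339 + (1 + (¼)*9))*(-12*27) = (1339 + (1 + 9/4))*(-324) = (1339 + 13/4)*(-324) = (5369/4)*(-324) = -434889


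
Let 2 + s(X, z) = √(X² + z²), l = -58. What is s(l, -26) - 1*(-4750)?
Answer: 4748 + 2*√1010 ≈ 4811.6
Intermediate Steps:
s(X, z) = -2 + √(X² + z²)
s(l, -26) - 1*(-4750) = (-2 + √((-58)² + (-26)²)) - 1*(-4750) = (-2 + √(3364 + 676)) + 4750 = (-2 + √4040) + 4750 = (-2 + 2*√1010) + 4750 = 4748 + 2*√1010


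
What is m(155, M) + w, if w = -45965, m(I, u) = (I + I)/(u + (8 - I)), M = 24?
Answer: -5654005/123 ≈ -45968.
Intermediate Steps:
m(I, u) = 2*I/(8 + u - I) (m(I, u) = (2*I)/(8 + u - I) = 2*I/(8 + u - I))
m(155, M) + w = 2*155/(8 + 24 - 1*155) - 45965 = 2*155/(8 + 24 - 155) - 45965 = 2*155/(-123) - 45965 = 2*155*(-1/123) - 45965 = -310/123 - 45965 = -5654005/123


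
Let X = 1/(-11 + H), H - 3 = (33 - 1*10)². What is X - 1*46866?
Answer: -24417185/521 ≈ -46866.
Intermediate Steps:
H = 532 (H = 3 + (33 - 1*10)² = 3 + (33 - 10)² = 3 + 23² = 3 + 529 = 532)
X = 1/521 (X = 1/(-11 + 532) = 1/521 ≈ 0.0019194)
X - 1*46866 = 1/521 - 1*46866 = 1/521 - 46866 = -24417185/521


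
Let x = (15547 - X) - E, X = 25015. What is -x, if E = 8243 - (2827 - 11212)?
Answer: 26096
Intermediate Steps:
E = 16628 (E = 8243 - 1*(-8385) = 8243 + 8385 = 16628)
x = -26096 (x = (15547 - 1*25015) - 1*16628 = (15547 - 25015) - 16628 = -9468 - 16628 = -26096)
-x = -1*(-26096) = 26096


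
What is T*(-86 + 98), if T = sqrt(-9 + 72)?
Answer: 36*sqrt(7) ≈ 95.247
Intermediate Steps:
T = 3*sqrt(7) (T = sqrt(63) = 3*sqrt(7) ≈ 7.9373)
T*(-86 + 98) = (3*sqrt(7))*(-86 + 98) = (3*sqrt(7))*12 = 36*sqrt(7)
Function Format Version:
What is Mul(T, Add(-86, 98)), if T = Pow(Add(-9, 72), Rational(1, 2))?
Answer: Mul(36, Pow(7, Rational(1, 2))) ≈ 95.247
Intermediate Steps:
T = Mul(3, Pow(7, Rational(1, 2))) (T = Pow(63, Rational(1, 2)) = Mul(3, Pow(7, Rational(1, 2))) ≈ 7.9373)
Mul(T, Add(-86, 98)) = Mul(Mul(3, Pow(7, Rational(1, 2))), Add(-86, 98)) = Mul(Mul(3, Pow(7, Rational(1, 2))), 12) = Mul(36, Pow(7, Rational(1, 2)))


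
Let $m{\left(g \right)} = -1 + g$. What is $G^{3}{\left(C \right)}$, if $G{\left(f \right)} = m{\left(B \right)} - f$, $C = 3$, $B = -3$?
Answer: $-343$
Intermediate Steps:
$G{\left(f \right)} = -4 - f$ ($G{\left(f \right)} = \left(-1 - 3\right) - f = -4 - f$)
$G^{3}{\left(C \right)} = \left(-4 - 3\right)^{3} = \left(-7\right)^{3} = -343$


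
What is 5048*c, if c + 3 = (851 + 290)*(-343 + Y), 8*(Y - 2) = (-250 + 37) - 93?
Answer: -2184407158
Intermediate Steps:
Y = -145/4 (Y = 2 + ((-250 + 37) - 93)/8 = 2 + (-213 - 93)/8 = 2 + (⅛)*(-306) = 2 - 153/4 = -145/4 ≈ -36.250)
c = -1730909/4 (c = -3 + (851 + 290)*(-343 - 145/4) = -3 + 1141*(-1517/4) = -3 - 1730897/4 = -1730909/4 ≈ -4.3273e+5)
5048*c = 5048*(-1730909/4) = -2184407158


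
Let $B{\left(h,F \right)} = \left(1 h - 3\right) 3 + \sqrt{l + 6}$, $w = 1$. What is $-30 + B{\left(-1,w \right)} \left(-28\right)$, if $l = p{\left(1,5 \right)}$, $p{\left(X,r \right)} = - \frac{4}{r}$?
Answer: $306 - \frac{28 \sqrt{130}}{5} \approx 242.15$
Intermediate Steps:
$l = - \frac{4}{5} \approx -0.8$
$B{\left(h,F \right)} = -9 + 3 h + \frac{\sqrt{130}}{5}$ ($B{\left(h,F \right)} = \left(1 h - 3\right) 3 + \sqrt{- \frac{4}{5} + 6} = \left(h - 3\right) 3 + \sqrt{\frac{26}{5}} = \left(-3 + h\right) 3 + \frac{\sqrt{130}}{5} = \left(-9 + 3 h\right) + \frac{\sqrt{130}}{5} = -9 + 3 h + \frac{\sqrt{130}}{5}$)
$-30 + B{\left(-1,w \right)} \left(-28\right) = -30 + \left(-9 + 3 \left(-1\right) + \frac{\sqrt{130}}{5}\right) \left(-28\right) = -30 + \left(-9 - 3 + \frac{\sqrt{130}}{5}\right) \left(-28\right) = -30 + \left(-12 + \frac{\sqrt{130}}{5}\right) \left(-28\right) = -30 + \left(336 - \frac{28 \sqrt{130}}{5}\right) = 306 - \frac{28 \sqrt{130}}{5}$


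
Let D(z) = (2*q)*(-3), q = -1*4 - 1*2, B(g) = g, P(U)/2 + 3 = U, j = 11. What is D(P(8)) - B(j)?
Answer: 25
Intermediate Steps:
P(U) = -6 + 2*U
q = -6 (q = -4 - 2 = -6)
D(z) = 36 (D(z) = (2*(-6))*(-3) = -12*(-3) = 36)
D(P(8)) - B(j) = 36 - 1*11 = 36 - 11 = 25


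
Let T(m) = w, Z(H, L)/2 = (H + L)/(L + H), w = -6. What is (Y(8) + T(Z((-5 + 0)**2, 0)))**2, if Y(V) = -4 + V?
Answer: 4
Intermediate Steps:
Z(H, L) = 2 (Z(H, L) = 2*((H + L)/(L + H)) = 2*((H + L)/(H + L)) = 2*1 = 2)
T(m) = -6
(Y(8) + T(Z((-5 + 0)**2, 0)))**2 = ((-4 + 8) - 6)**2 = (4 - 6)**2 = (-2)**2 = 4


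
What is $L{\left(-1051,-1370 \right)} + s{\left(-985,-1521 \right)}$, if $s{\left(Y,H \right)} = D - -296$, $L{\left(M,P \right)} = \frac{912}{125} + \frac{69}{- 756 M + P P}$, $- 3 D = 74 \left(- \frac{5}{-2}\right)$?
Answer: $\frac{242063325491}{1001796000} \approx 241.63$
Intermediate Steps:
$D = - \frac{185}{3}$ ($D = - \frac{74 \left(- \frac{5}{-2}\right)}{3} = - \frac{74 \left(\left(-5\right) \left(- \frac{1}{2}\right)\right)}{3} = - \frac{74 \cdot \frac{5}{2}}{3} = \left(- \frac{1}{3}\right) 185 = - \frac{185}{3} \approx -61.667$)
$L{\left(M,P \right)} = \frac{912}{125} + \frac{69}{P^{2} - 756 M}$ ($L{\left(M,P \right)} = 912 \cdot \frac{1}{125} + \frac{69}{- 756 M + P^{2}} = \frac{912}{125} + \frac{69}{P^{2} - 756 M}$)
$s{\left(Y,H \right)} = \frac{703}{3}$ ($s{\left(Y,H \right)} = - \frac{185}{3} - -296 = - \frac{185}{3} + 296 = \frac{703}{3}$)
$L{\left(-1051,-1370 \right)} + s{\left(-985,-1521 \right)} = \frac{3 \left(-2875 - 304 \left(-1370\right)^{2} + 229824 \left(-1051\right)\right)}{125 \left(- \left(-1370\right)^{2} + 756 \left(-1051\right)\right)} + \frac{703}{3} = \frac{3 \left(-2875 - 570577600 - 241545024\right)}{125 \left(\left(-1\right) 1876900 - 794556\right)} + \frac{703}{3} = \frac{3 \left(-2875 - 570577600 - 241545024\right)}{125 \left(-1876900 - 794556\right)} + \frac{703}{3} = \frac{3}{125} \frac{1}{-2671456} \left(-812125499\right) + \frac{703}{3} = \frac{3}{125} \left(- \frac{1}{2671456}\right) \left(-812125499\right) + \frac{703}{3} = \frac{2436376497}{333932000} + \frac{703}{3} = \frac{242063325491}{1001796000}$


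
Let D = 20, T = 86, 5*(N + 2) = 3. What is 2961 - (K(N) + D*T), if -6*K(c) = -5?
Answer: 7441/6 ≈ 1240.2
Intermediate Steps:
N = -7/5 (N = -2 + (⅕)*3 = -2 + ⅗ = -7/5 ≈ -1.4000)
K(c) = ⅚ (K(c) = -⅙*(-5) = ⅚)
2961 - (K(N) + D*T) = 2961 - (⅚ + 20*86) = 2961 - (⅚ + 1720) = 2961 - 1*10325/6 = 2961 - 10325/6 = 7441/6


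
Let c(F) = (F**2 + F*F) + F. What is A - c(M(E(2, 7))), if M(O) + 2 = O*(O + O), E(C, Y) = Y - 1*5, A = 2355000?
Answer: 2354922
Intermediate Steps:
E(C, Y) = -5 + Y (E(C, Y) = Y - 5 = -5 + Y)
M(O) = -2 + 2*O**2 (M(O) = -2 + O*(O + O) = -2 + O*(2*O) = -2 + 2*O**2)
c(F) = F + 2*F**2 (c(F) = (F**2 + F**2) + F = 2*F**2 + F = F + 2*F**2)
A - c(M(E(2, 7))) = 2355000 - (-2 + 2*(-5 + 7)**2)*(1 + 2*(-2 + 2*(-5 + 7)**2)) = 2355000 - (-2 + 2*2**2)*(1 + 2*(-2 + 2*2**2)) = 2355000 - (-2 + 2*4)*(1 + 2*(-2 + 2*4)) = 2355000 - (-2 + 8)*(1 + 2*(-2 + 8)) = 2355000 - 6*(1 + 2*6) = 2355000 - 6*(1 + 12) = 2355000 - 6*13 = 2355000 - 1*78 = 2355000 - 78 = 2354922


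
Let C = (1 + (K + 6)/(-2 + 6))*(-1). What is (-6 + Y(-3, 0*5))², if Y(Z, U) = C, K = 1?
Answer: 1225/16 ≈ 76.563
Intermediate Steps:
C = -11/4 (C = (1 + (1 + 6)/(-2 + 6))*(-1) = (1 + 7/4)*(-1) = (11/4)*(-1) = -11/4 ≈ -2.7500)
Y(Z, U) = -11/4
(-6 + Y(-3, 0*5))² = (-6 - 11/4)² = (-35/4)² = 1225/16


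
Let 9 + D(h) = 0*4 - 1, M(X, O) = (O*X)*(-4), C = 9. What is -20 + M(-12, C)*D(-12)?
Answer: -4340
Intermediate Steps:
M(X, O) = -4*O*X
D(h) = -10 (D(h) = -9 + (0*4 - 1) = -9 + (0 - 1) = -9 - 1 = -10)
-20 + M(-12, C)*D(-12) = -20 - 4*9*(-12)*(-10) = -20 + 432*(-10) = -20 - 4320 = -4340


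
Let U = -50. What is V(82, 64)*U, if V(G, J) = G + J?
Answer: -7300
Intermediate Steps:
V(82, 64)*U = (82 + 64)*(-50) = 146*(-50) = -7300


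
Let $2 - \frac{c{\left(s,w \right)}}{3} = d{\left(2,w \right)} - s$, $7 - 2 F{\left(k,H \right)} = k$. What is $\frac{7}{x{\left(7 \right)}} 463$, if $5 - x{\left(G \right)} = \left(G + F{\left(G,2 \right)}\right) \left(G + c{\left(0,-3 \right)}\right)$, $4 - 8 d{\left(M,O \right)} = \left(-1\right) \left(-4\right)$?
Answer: $- \frac{3241}{86} \approx -37.686$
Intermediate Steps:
$d{\left(M,O \right)} = 0$ ($d{\left(M,O \right)} = \frac{1}{2} - \frac{\left(-1\right) \left(-4\right)}{8} = \frac{1}{2} - \frac{1}{2} = 0$)
$F{\left(k,H \right)} = \frac{7}{2} - \frac{k}{2}$
$c{\left(s,w \right)} = 6 + 3 s$ ($c{\left(s,w \right)} = 6 - 3 \left(0 - s\right) = 6 - 3 \left(- s\right) = 6 + 3 s$)
$x{\left(G \right)} = 5 - \left(6 + G\right) \left(\frac{7}{2} + \frac{G}{2}\right)$ ($x{\left(G \right)} = 5 - \left(G - \left(- \frac{7}{2} + \frac{G}{2}\right)\right) \left(G + \left(6 + 3 \cdot 0\right)\right) = 5 - \left(\frac{7}{2} + \frac{G}{2}\right) \left(G + \left(6 + 0\right)\right) = 5 - \left(\frac{7}{2} + \frac{G}{2}\right) \left(G + 6\right) = 5 - \left(\frac{7}{2} + \frac{G}{2}\right) \left(6 + G\right) = 5 - \left(6 + G\right) \left(\frac{7}{2} + \frac{G}{2}\right)$)
$\frac{7}{x{\left(7 \right)}} 463 = \frac{7}{-16 - \frac{91}{2} - \frac{7^{2}}{2}} \cdot 463 = \frac{7}{-16 - \frac{91}{2} - \frac{49}{2}} \cdot 463 = \frac{7}{-86} \cdot 463 = 7 \left(- \frac{1}{86}\right) 463 = \left(- \frac{7}{86}\right) 463 = - \frac{3241}{86}$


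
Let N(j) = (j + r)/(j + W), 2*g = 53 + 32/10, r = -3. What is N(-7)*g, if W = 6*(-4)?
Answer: 281/31 ≈ 9.0645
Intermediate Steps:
W = -24
g = 281/10 (g = (53 + 32/10)/2 = (53 + 32*(1/10))/2 = (53 + 16/5)/2 = (1/2)*(281/5) = 281/10 ≈ 28.100)
N(j) = (-3 + j)/(-24 + j) (N(j) = (j - 3)/(j - 24) = (-3 + j)/(-24 + j))
N(-7)*g = ((-3 - 7)/(-24 - 7))*(281/10) = (-10/(-31))*(281/10) = -1/31*(-10)*(281/10) = (10/31)*(281/10) = 281/31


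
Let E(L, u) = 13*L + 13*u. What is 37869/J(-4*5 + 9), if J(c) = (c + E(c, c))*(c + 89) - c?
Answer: -37869/23155 ≈ -1.6355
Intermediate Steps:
J(c) = -c + 27*c*(89 + c) (J(c) = (c + (13*c + 13*c))*(c + 89) - c = (c + 26*c)*(89 + c) - c = (27*c)*(89 + c) - c = 27*c*(89 + c) - c = -c + 27*c*(89 + c))
37869/J(-4*5 + 9) = 37869/(((-4*5 + 9)*(2402 + 27*(-4*5 + 9)))) = 37869/(((-20 + 9)*(2402 + 27*(-20 + 9)))) = 37869/((-11*(2402 + 27*(-11)))) = 37869/((-11*(2402 - 297))) = 37869/((-11*2105)) = 37869/(-23155) = 37869*(-1/23155) = -37869/23155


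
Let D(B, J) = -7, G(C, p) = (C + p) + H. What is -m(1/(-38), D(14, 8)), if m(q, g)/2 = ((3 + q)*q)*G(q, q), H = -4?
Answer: -8701/13718 ≈ -0.63428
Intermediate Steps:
G(C, p) = -4 + C + p (G(C, p) = (C + p) - 4 = -4 + C + p)
m(q, g) = 2*q*(-4 + 2*q)*(3 + q) (m(q, g) = 2*(((3 + q)*q)*(-4 + q + q)) = 2*((q*(3 + q))*(-4 + 2*q)) = 2*(q*(-4 + 2*q)*(3 + q)) = 2*q*(-4 + 2*q)*(3 + q))
-m(1/(-38), D(14, 8)) = -4*(-2 + 1/(-38))*(3 + 1/(-38))/(-38) = -4*(-1)*(-2 - 1/38)*(3 - 1/38)/38 = -4*(-1)*(-77)*113/(38*38*38) = -1*8701/13718 = -8701/13718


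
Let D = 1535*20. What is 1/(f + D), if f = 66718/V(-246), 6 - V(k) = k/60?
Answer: 101/3767880 ≈ 2.6806e-5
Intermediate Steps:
V(k) = 6 - k/60
D = 30700
f = 667180/101 (f = 66718/(6 - 1/60*(-246)) = 66718/(6 + 41/10) = 66718/(101/10) = 66718*(10/101) = 667180/101 ≈ 6605.7)
1/(f + D) = 1/(667180/101 + 30700) = 1/(3767880/101) = 101/3767880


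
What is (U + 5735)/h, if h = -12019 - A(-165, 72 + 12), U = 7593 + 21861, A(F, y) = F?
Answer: -35189/11854 ≈ -2.9685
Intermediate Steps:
U = 29454
h = -11854 (h = -12019 - 1*(-165) = -12019 + 165 = -11854)
(U + 5735)/h = (29454 + 5735)/(-11854) = 35189*(-1/11854) = -35189/11854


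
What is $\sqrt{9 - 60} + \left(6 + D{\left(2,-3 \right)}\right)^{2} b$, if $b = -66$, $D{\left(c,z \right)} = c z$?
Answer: $i \sqrt{51} \approx 7.1414 i$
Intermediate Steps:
$\sqrt{9 - 60} + \left(6 + D{\left(2,-3 \right)}\right)^{2} b = \sqrt{9 - 60} + \left(6 + 2 \left(-3\right)\right)^{2} \left(-66\right) = \sqrt{-51} + \left(6 - 6\right)^{2} \left(-66\right) = i \sqrt{51} + 0^{2} \left(-66\right) = i \sqrt{51} + 0 \left(-66\right) = i \sqrt{51} + 0 = i \sqrt{51}$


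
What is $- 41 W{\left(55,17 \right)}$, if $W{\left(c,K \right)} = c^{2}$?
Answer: $-124025$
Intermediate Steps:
$- 41 W{\left(55,17 \right)} = - 41 \cdot 55^{2} = \left(-41\right) 3025 = -124025$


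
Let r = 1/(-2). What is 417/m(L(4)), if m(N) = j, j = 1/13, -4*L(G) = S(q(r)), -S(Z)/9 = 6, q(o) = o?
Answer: 5421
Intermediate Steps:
r = -½ (r = 1*(-½) = -½ ≈ -0.50000)
S(Z) = -54 (S(Z) = -9*6 = -54)
L(G) = 27/2 (L(G) = -¼*(-54) = 27/2)
j = 1/13 ≈ 0.076923
m(N) = 1/13
417/m(L(4)) = 417/(1/13) = 417*13 = 5421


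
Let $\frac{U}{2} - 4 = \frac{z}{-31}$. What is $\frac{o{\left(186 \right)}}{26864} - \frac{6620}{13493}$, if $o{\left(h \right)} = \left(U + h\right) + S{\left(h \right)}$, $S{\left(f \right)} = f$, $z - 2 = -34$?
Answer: $- \frac{1338304747}{2809188628} \approx -0.4764$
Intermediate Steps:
$z = -32$ ($z = 2 - 34 = -32$)
$U = \frac{312}{31}$ ($U = 8 + 2 \left(- \frac{32}{-31}\right) = 8 + 2 \left(\left(-32\right) \left(- \frac{1}{31}\right)\right) = 8 + 2 \cdot \frac{32}{31} = 8 + \frac{64}{31} = \frac{312}{31} \approx 10.065$)
$o{\left(h \right)} = \frac{312}{31} + 2 h$ ($o{\left(h \right)} = \left(\frac{312}{31} + h\right) + h = \frac{312}{31} + 2 h$)
$\frac{o{\left(186 \right)}}{26864} - \frac{6620}{13493} = \frac{\frac{312}{31} + 2 \cdot 186}{26864} - \frac{6620}{13493} = \left(\frac{312}{31} + 372\right) \frac{1}{26864} - \frac{6620}{13493} = \frac{11844}{31} \cdot \frac{1}{26864} - \frac{6620}{13493} = \frac{2961}{208196} - \frac{6620}{13493} = - \frac{1338304747}{2809188628}$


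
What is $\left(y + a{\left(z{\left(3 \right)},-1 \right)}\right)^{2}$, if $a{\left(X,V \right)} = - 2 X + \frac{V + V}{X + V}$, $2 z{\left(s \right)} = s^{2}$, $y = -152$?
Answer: $\frac{1279161}{49} \approx 26105.0$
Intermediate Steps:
$z{\left(s \right)} = \frac{s^{2}}{2}$
$a{\left(X,V \right)} = - 2 X + \frac{2 V}{V + X}$
$\left(y + a{\left(z{\left(3 \right)},-1 \right)}\right)^{2} = \left(-152 + \frac{2 \left(-1 - \left(\frac{3^{2}}{2}\right)^{2} - - \frac{3^{2}}{2}\right)}{-1 + \frac{3^{2}}{2}}\right)^{2} = \left(-152 + \frac{2 \left(-1 - \left(\frac{1}{2} \cdot 9\right)^{2} - - \frac{9}{2}\right)}{-1 + \frac{1}{2} \cdot 9}\right)^{2} = \left(-152 + \frac{2 \left(-1 - \left(\frac{9}{2}\right)^{2} - \left(-1\right) \frac{9}{2}\right)}{-1 + \frac{9}{2}}\right)^{2} = \left(-152 + \frac{2 \left(-1 - \frac{81}{4} + \frac{9}{2}\right)}{\frac{7}{2}}\right)^{2} = \left(-152 + 2 \cdot \frac{2}{7} \left(-1 - \frac{81}{4} + \frac{9}{2}\right)\right)^{2} = \left(-152 + 2 \cdot \frac{2}{7} \left(- \frac{67}{4}\right)\right)^{2} = \left(-152 - \frac{67}{7}\right)^{2} = \left(- \frac{1131}{7}\right)^{2} = \frac{1279161}{49}$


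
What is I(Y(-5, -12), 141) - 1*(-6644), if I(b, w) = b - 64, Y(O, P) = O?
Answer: 6575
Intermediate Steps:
I(b, w) = -64 + b
I(Y(-5, -12), 141) - 1*(-6644) = (-64 - 5) - 1*(-6644) = -69 + 6644 = 6575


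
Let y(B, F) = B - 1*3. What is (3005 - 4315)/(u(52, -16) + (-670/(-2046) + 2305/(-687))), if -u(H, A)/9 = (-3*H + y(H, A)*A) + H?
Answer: -51148295/311925429 ≈ -0.16398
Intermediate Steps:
y(B, F) = -3 + B (y(B, F) = B - 3 = -3 + B)
u(H, A) = 18*H - 9*A*(-3 + H) (u(H, A) = -9*((-3*H + (-3 + H)*A) + H) = -9*((-3*H + A*(-3 + H)) + H) = -9*(-2*H + A*(-3 + H)) = 18*H - 9*A*(-3 + H))
(3005 - 4315)/(u(52, -16) + (-670/(-2046) + 2305/(-687))) = (3005 - 4315)/((18*52 - 9*(-16)*(-3 + 52)) + (-670/(-2046) + 2305/(-687))) = -1310/((936 - 9*(-16)*49) + (-670*(-1/2046) + 2305*(-1/687))) = -1310/((936 + 7056) + (335/1023 - 2305/687)) = -1310/(7992 - 236430/78089) = -1310/623850858/78089 = -1310*78089/623850858 = -51148295/311925429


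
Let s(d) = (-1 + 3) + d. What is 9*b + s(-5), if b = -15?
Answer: -138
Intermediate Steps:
s(d) = 2 + d
9*b + s(-5) = 9*(-15) + (2 - 5) = -135 - 3 = -138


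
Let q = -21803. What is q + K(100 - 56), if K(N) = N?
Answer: -21759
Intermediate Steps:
q + K(100 - 56) = -21803 + (100 - 56) = -21803 + 44 = -21759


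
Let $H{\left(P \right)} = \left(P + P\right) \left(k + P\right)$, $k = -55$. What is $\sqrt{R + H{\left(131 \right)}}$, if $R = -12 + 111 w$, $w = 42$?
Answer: $\sqrt{24562} \approx 156.72$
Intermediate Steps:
$H{\left(P \right)} = 2 P \left(-55 + P\right)$ ($H{\left(P \right)} = \left(P + P\right) \left(-55 + P\right) = 2 P \left(-55 + P\right)$)
$R = 4650$ ($R = -12 + 111 \cdot 42 = -12 + 4662 = 4650$)
$\sqrt{R + H{\left(131 \right)}} = \sqrt{4650 + 2 \cdot 131 \left(-55 + 131\right)} = \sqrt{4650 + 2 \cdot 131 \cdot 76} = \sqrt{4650 + 19912} = \sqrt{24562}$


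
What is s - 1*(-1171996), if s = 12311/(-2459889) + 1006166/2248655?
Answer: 6482829993180426689/5531441699295 ≈ 1.1720e+6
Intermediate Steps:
s = 2447373483869/5531441699295 (s = 12311*(-1/2459889) + 1006166*(1/2248655) = -12311/2459889 + 1006166/2248655 = 2447373483869/5531441699295 ≈ 0.44245)
s - 1*(-1171996) = 2447373483869/5531441699295 - 1*(-1171996) = 2447373483869/5531441699295 + 1171996 = 6482829993180426689/5531441699295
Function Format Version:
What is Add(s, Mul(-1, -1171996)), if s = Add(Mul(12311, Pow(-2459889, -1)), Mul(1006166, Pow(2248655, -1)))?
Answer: Rational(6482829993180426689, 5531441699295) ≈ 1.1720e+6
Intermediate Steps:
s = Rational(2447373483869, 5531441699295) (s = Add(Mul(12311, Rational(-1, 2459889)), Mul(1006166, Rational(1, 2248655))) = Add(Rational(-12311, 2459889), Rational(1006166, 2248655)) = Rational(2447373483869, 5531441699295) ≈ 0.44245)
Add(s, Mul(-1, -1171996)) = Add(Rational(2447373483869, 5531441699295), Mul(-1, -1171996)) = Add(Rational(2447373483869, 5531441699295), 1171996) = Rational(6482829993180426689, 5531441699295)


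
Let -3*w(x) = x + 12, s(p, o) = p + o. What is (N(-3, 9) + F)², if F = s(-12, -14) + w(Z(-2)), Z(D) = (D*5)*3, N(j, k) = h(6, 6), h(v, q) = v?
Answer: 196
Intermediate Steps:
N(j, k) = 6
s(p, o) = o + p
Z(D) = 15*D (Z(D) = (5*D)*3 = 15*D)
w(x) = -4 - x/3 (w(x) = -(x + 12)/3 = -(12 + x)/3 = -4 - x/3)
F = -20 (F = (-14 - 12) + (-4 - 5*(-2)) = -26 + (-4 - ⅓*(-30)) = -26 + (-4 + 10) = -26 + 6 = -20)
(N(-3, 9) + F)² = (6 - 20)² = (-14)² = 196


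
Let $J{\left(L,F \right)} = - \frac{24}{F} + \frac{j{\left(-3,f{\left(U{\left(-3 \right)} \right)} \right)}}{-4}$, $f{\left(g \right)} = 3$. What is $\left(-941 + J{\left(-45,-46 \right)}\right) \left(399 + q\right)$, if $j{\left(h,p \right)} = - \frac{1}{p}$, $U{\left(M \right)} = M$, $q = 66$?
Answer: $- \frac{40230095}{92} \approx -4.3728 \cdot 10^{5}$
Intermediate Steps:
$J{\left(L,F \right)} = \frac{1}{12} - \frac{24}{F}$ ($J{\left(L,F \right)} = - \frac{24}{F} + \frac{\left(-1\right) \frac{1}{3}}{-4} = - \frac{24}{F} + \left(-1\right) \frac{1}{3} \left(- \frac{1}{4}\right) = - \frac{24}{F} - - \frac{1}{12} = - \frac{24}{F} + \frac{1}{12} = \frac{1}{12} - \frac{24}{F}$)
$\left(-941 + J{\left(-45,-46 \right)}\right) \left(399 + q\right) = \left(-941 + \frac{-288 - 46}{12 \left(-46\right)}\right) \left(399 + 66\right) = \left(-941 + \frac{1}{12} \left(- \frac{1}{46}\right) \left(-334\right)\right) 465 = \left(-941 + \frac{167}{276}\right) 465 = \left(- \frac{259549}{276}\right) 465 = - \frac{40230095}{92}$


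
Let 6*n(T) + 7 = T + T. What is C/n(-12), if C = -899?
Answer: 174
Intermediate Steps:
n(T) = -7/6 + T/3 (n(T) = -7/6 + (T + T)/6 = -7/6 + (2*T)/6 = -7/6 + T/3)
C/n(-12) = -899/(-7/6 + (⅓)*(-12)) = -899/(-7/6 - 4) = -899/(-31/6) = -899*(-6/31) = 174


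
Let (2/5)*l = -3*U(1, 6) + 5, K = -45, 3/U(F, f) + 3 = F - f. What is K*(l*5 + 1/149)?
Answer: -8214345/2384 ≈ -3445.6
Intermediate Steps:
U(F, f) = 3/(-3 + F - f) (U(F, f) = 3/(-3 + (F - f)) = 3/(-3 + F - f))
l = 245/16 (l = 5*(-(-9)/(3 + 6 - 1*1) + 5)/2 = 5*(-(-9)/(3 + 6 - 1) + 5)/2 = 5*(-(-9)/8 + 5)/2 = 5*(-3*(-3/8) + 5)/2 = 5*(9/8 + 5)/2 = (5/2)*(49/8) = 245/16 ≈ 15.313)
K*(l*5 + 1/149) = -45*((245/16)*5 + 1/149) = -45*(1225/16 + 1/149) = -45*182541/2384 = -8214345/2384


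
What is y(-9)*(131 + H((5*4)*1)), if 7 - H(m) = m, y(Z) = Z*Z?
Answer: 9558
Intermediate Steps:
y(Z) = Z²
H(m) = 7 - m
y(-9)*(131 + H((5*4)*1)) = (-9)²*(131 + (7 - 5*4)) = 81*(131 + (7 - 20)) = 81*(131 - 13) = 81*118 = 9558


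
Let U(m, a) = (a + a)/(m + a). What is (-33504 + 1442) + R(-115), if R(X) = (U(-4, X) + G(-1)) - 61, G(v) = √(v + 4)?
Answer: -3822407/119 + √3 ≈ -32119.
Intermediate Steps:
U(m, a) = 2*a/(a + m) (U(m, a) = (2*a)/(a + m) = 2*a/(a + m))
G(v) = √(4 + v)
R(X) = -61 + √3 + 2*X/(-4 + X) (R(X) = (2*X/(X - 4) + √(4 - 1)) - 61 = (2*X/(-4 + X) + √3) - 61 = (√3 + 2*X/(-4 + X)) - 61 = -61 + √3 + 2*X/(-4 + X))
(-33504 + 1442) + R(-115) = (-33504 + 1442) + (2*(-115) + (-61 + √3)*(-4 - 115))/(-4 - 115) = -32062 + (-230 + (-61 + √3)*(-119))/(-119) = -32062 - (-230 + (7259 - 119*√3))/119 = -32062 - (7029 - 119*√3)/119 = -32062 + (-7029/119 + √3) = -3822407/119 + √3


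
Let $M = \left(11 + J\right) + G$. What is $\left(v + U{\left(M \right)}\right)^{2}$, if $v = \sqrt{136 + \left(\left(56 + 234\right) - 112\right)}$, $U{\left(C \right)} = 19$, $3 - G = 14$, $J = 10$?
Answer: $\left(19 + \sqrt{314}\right)^{2} \approx 1348.4$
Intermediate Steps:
$G = -11$ ($G = 3 - 14 = -11$)
$M = 10$ ($M = \left(11 + 10\right) - 11 = 21 - 11 = 10$)
$v = \sqrt{314}$ ($v = \sqrt{136 + \left(290 - 112\right)} = \sqrt{136 + 178} = \sqrt{314} \approx 17.72$)
$\left(v + U{\left(M \right)}\right)^{2} = \left(\sqrt{314} + 19\right)^{2} = \left(19 + \sqrt{314}\right)^{2}$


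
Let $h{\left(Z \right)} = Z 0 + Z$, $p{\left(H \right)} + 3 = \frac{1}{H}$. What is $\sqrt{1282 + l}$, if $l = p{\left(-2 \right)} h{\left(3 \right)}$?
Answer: $\frac{\sqrt{5086}}{2} \approx 35.658$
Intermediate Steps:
$p{\left(H \right)} = -3 + \frac{1}{H}$
$h{\left(Z \right)} = Z$ ($h{\left(Z \right)} = 0 + Z = Z$)
$l = - \frac{21}{2}$ ($l = \left(-3 + \frac{1}{-2}\right) 3 = \left(-3 - \frac{1}{2}\right) 3 = \left(- \frac{7}{2}\right) 3 = - \frac{21}{2} \approx -10.5$)
$\sqrt{1282 + l} = \sqrt{1282 - \frac{21}{2}} = \sqrt{\frac{2543}{2}} = \frac{\sqrt{5086}}{2}$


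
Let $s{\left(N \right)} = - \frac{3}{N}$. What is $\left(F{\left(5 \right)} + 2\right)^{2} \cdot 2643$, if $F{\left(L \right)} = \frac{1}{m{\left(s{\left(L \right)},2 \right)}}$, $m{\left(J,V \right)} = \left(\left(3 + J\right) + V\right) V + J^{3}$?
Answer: $\frac{13631116563}{1151329} \approx 11839.0$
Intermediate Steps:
$m{\left(J,V \right)} = J^{3} + V \left(3 + J + V\right)$ ($m{\left(J,V \right)} = \left(3 + J + V\right) V + J^{3} = V \left(3 + J + V\right) + J^{3} = J^{3} + V \left(3 + J + V\right)$)
$F{\left(L \right)} = \frac{1}{10 - \frac{27}{L^{3}} - \frac{6}{L}}$ ($F{\left(L \right)} = \frac{1}{\left(- \frac{3}{L}\right)^{3} + 2^{2} + 3 \cdot 2 + - \frac{3}{L} 2} = \frac{1}{- \frac{27}{L^{3}} + 4 + 6 - \frac{6}{L}} = \frac{1}{10 - \frac{27}{L^{3}} - \frac{6}{L}}$)
$\left(F{\left(5 \right)} + 2\right)^{2} \cdot 2643 = \left(\frac{5^{3}}{-27 - 6 \cdot 5^{2} + 10 \cdot 5^{3}} + 2\right)^{2} \cdot 2643 = \left(\frac{125}{-27 - 150 + 10 \cdot 125} + 2\right)^{2} \cdot 2643 = \left(\frac{125}{-27 - 150 + 1250} + 2\right)^{2} \cdot 2643 = \left(\frac{125}{1073} + 2\right)^{2} \cdot 2643 = \left(\frac{2271}{1073}\right)^{2} \cdot 2643 = \frac{5157441}{1151329} \cdot 2643 = \frac{13631116563}{1151329}$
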